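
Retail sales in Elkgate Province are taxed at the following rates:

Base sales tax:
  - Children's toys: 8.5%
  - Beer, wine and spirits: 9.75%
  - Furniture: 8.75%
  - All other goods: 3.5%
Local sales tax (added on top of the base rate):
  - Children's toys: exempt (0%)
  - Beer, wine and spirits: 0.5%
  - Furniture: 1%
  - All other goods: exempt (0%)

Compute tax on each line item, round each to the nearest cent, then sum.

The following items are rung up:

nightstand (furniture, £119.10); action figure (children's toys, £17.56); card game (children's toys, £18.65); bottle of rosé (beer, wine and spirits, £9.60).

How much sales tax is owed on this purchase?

£15.67

Nightstand £119.10: furniture → 8.75% + 1% local = 9.75% → £11.61
Action figure £17.56: children's toys → 8.5% + 0% local = 8.5% → £1.49
Card game £18.65: children's toys → 8.5% + 0% local = 8.5% → £1.59
Bottle of rosé £9.60: beer, wine and spirits → 9.75% + 0.5% local = 10.25% → £0.98
Total tax = £11.61 + £1.49 + £1.59 + £0.98 = £15.67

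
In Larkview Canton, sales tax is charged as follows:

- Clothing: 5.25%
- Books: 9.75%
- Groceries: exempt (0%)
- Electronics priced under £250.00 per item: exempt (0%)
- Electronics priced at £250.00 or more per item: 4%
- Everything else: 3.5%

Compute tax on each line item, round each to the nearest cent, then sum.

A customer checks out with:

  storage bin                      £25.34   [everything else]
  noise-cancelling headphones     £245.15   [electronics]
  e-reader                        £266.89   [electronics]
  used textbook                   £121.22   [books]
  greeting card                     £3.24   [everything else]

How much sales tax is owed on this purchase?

Storage bin £25.34: everything else → 3.5% → £0.89
Noise-cancelling headphones £245.15: electronics, under £250.00 → 0% → £0.00
E-reader £266.89: electronics, £250.00 or more → 4% → £10.68
Used textbook £121.22: books → 9.75% → £11.82
Greeting card £3.24: everything else → 3.5% → £0.11
Total tax = £0.89 + £10.68 + £11.82 + £0.11 = £23.50

£23.50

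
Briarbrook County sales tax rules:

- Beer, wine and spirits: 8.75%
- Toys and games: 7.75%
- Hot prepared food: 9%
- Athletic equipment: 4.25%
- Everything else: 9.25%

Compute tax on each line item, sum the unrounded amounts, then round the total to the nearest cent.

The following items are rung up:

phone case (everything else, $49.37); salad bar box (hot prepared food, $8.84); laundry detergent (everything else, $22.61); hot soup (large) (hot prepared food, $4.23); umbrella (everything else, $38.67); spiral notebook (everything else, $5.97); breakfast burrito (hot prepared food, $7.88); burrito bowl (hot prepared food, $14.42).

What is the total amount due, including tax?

$165.96

Phone case $49.37: everything else → 9.25% → $4.566725
Salad bar box $8.84: hot prepared food → 9% → $0.7956
Laundry detergent $22.61: everything else → 9.25% → $2.091425
Hot soup (large) $4.23: hot prepared food → 9% → $0.3807
Umbrella $38.67: everything else → 9.25% → $3.576975
Spiral notebook $5.97: everything else → 9.25% → $0.552225
Breakfast burrito $7.88: hot prepared food → 9% → $0.7092
Burrito bowl $14.42: hot prepared food → 9% → $1.2978
Subtotal = $151.99; unrounded tax = $13.97065 → $13.97; total due = $165.96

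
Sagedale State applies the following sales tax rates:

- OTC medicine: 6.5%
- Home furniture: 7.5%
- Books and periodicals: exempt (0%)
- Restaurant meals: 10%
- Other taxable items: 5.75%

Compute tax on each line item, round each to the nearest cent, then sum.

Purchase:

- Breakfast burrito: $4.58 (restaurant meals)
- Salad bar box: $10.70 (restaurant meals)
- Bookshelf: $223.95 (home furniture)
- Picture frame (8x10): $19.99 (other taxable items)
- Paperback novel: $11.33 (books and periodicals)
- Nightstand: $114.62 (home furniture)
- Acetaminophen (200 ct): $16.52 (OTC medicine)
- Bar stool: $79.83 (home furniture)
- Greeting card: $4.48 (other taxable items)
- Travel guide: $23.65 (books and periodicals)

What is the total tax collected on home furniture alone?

$31.39

Bookshelf $223.95: home furniture → 7.5% → $16.80
Nightstand $114.62: home furniture → 7.5% → $8.60
Bar stool $79.83: home furniture → 7.5% → $5.99
Tax on home furniture = $16.80 + $8.60 + $5.99 = $31.39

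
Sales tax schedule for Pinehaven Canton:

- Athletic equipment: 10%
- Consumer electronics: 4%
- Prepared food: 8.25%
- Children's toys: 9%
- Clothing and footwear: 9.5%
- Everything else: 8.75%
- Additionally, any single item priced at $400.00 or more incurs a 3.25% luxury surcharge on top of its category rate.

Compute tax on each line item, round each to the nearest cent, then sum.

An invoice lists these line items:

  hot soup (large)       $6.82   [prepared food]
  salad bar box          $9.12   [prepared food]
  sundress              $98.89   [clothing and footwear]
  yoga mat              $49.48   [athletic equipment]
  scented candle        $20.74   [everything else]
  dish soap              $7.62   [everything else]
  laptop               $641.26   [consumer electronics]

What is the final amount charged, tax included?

$898.55

Hot soup (large) $6.82: prepared food → 8.25% → $0.56
Salad bar box $9.12: prepared food → 8.25% → $0.75
Sundress $98.89: clothing and footwear → 9.5% → $9.39
Yoga mat $49.48: athletic equipment → 10% → $4.95
Scented candle $20.74: everything else → 8.75% → $1.81
Dish soap $7.62: everything else → 8.75% → $0.67
Laptop $641.26: consumer electronics → 4% + 3.25% surcharge = 7.25% → $46.49
Subtotal = $833.93; tax = $64.62; total due = $898.55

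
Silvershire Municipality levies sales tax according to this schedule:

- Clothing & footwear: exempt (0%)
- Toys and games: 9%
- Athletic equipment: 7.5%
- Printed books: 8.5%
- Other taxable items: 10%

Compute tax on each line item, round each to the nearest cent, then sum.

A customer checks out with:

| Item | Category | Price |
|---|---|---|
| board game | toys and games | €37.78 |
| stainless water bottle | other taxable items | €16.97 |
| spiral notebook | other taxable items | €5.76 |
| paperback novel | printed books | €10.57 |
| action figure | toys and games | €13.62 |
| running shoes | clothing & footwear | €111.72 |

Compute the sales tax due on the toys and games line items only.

€4.63

Board game €37.78: toys and games → 9% → €3.40
Action figure €13.62: toys and games → 9% → €1.23
Tax on toys and games = €3.40 + €1.23 = €4.63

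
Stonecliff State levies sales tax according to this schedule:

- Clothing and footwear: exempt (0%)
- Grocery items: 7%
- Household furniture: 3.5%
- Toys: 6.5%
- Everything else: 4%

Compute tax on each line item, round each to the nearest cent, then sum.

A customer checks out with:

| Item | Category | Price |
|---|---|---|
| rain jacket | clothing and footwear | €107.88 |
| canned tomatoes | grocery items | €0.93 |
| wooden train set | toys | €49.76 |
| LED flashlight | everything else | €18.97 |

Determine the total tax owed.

Rain jacket €107.88: clothing and footwear → 0% → €0.00
Canned tomatoes €0.93: grocery items → 7% → €0.07
Wooden train set €49.76: toys → 6.5% → €3.23
LED flashlight €18.97: everything else → 4% → €0.76
Total tax = €0.07 + €3.23 + €0.76 = €4.06

€4.06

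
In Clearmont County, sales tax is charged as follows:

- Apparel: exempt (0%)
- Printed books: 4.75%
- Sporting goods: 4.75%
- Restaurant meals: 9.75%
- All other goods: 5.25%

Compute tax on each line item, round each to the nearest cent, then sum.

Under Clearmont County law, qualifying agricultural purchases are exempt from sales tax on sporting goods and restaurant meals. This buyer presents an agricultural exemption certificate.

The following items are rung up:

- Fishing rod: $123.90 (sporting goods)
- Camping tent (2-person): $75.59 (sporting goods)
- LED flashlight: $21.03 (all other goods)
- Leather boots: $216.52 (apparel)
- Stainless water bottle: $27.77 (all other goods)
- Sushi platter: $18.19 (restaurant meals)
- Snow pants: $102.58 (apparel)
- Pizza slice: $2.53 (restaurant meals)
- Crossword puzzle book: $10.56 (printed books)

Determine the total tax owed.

Fishing rod $123.90: sporting goods, buyer-exempt → 0% → $0.00
Camping tent (2-person) $75.59: sporting goods, buyer-exempt → 0% → $0.00
LED flashlight $21.03: all other goods → 5.25% → $1.10
Leather boots $216.52: apparel → 0% → $0.00
Stainless water bottle $27.77: all other goods → 5.25% → $1.46
Sushi platter $18.19: restaurant meals, buyer-exempt → 0% → $0.00
Snow pants $102.58: apparel → 0% → $0.00
Pizza slice $2.53: restaurant meals, buyer-exempt → 0% → $0.00
Crossword puzzle book $10.56: printed books → 4.75% → $0.50
Total tax = $1.10 + $1.46 + $0.50 = $3.06

$3.06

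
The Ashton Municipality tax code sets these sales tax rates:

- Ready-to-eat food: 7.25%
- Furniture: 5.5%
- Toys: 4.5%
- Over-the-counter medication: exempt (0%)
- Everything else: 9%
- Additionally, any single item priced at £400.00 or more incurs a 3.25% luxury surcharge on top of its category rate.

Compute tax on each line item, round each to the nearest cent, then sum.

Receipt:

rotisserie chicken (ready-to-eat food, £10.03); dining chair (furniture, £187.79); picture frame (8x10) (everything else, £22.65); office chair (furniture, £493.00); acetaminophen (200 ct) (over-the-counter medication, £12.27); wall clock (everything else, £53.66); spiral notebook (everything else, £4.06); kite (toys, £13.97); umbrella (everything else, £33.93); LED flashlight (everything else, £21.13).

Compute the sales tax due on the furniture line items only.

Dining chair £187.79: furniture → 5.5% → £10.33
Office chair £493.00: furniture → 5.5% + 3.25% surcharge = 8.75% → £43.14
Tax on furniture = £10.33 + £43.14 = £53.47

£53.47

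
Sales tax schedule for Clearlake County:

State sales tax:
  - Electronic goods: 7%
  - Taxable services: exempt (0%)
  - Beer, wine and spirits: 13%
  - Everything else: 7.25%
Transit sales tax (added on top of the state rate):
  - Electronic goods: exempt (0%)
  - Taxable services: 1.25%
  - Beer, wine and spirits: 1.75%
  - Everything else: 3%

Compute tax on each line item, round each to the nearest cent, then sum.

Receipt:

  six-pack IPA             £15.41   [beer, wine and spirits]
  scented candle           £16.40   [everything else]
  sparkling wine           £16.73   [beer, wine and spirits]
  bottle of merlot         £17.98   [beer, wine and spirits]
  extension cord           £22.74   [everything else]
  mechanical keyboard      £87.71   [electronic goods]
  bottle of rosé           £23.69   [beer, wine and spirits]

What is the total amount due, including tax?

Six-pack IPA £15.41: beer, wine and spirits → 13% + 1.75% transit = 14.75% → £2.27
Scented candle £16.40: everything else → 7.25% + 3% transit = 10.25% → £1.68
Sparkling wine £16.73: beer, wine and spirits → 13% + 1.75% transit = 14.75% → £2.47
Bottle of merlot £17.98: beer, wine and spirits → 13% + 1.75% transit = 14.75% → £2.65
Extension cord £22.74: everything else → 7.25% + 3% transit = 10.25% → £2.33
Mechanical keyboard £87.71: electronic goods → 7% + 0% transit = 7% → £6.14
Bottle of rosé £23.69: beer, wine and spirits → 13% + 1.75% transit = 14.75% → £3.49
Subtotal = £200.66; tax = £21.03; total due = £221.69

£221.69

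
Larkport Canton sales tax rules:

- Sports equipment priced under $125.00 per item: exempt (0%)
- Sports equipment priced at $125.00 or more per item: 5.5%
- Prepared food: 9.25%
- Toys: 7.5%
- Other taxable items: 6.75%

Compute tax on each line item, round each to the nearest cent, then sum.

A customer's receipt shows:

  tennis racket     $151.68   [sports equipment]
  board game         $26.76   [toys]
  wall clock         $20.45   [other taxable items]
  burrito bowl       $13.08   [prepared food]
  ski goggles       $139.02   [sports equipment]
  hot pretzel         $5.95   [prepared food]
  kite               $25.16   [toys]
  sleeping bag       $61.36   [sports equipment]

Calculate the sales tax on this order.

Tennis racket $151.68: sports equipment, $125.00 or more → 5.5% → $8.34
Board game $26.76: toys → 7.5% → $2.01
Wall clock $20.45: other taxable items → 6.75% → $1.38
Burrito bowl $13.08: prepared food → 9.25% → $1.21
Ski goggles $139.02: sports equipment, $125.00 or more → 5.5% → $7.65
Hot pretzel $5.95: prepared food → 9.25% → $0.55
Kite $25.16: toys → 7.5% → $1.89
Sleeping bag $61.36: sports equipment, under $125.00 → 0% → $0.00
Total tax = $8.34 + $2.01 + $1.38 + $1.21 + $7.65 + $0.55 + $1.89 = $23.03

$23.03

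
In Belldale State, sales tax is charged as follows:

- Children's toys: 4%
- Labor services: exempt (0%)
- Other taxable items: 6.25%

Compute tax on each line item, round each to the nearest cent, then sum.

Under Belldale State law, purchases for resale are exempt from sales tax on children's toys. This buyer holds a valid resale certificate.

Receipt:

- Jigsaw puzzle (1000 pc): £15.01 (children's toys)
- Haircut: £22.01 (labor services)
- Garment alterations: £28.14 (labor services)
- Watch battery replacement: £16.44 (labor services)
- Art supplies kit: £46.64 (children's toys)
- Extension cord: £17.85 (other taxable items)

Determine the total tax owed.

Jigsaw puzzle (1000 pc) £15.01: children's toys, buyer-exempt → 0% → £0.00
Haircut £22.01: labor services → 0% → £0.00
Garment alterations £28.14: labor services → 0% → £0.00
Watch battery replacement £16.44: labor services → 0% → £0.00
Art supplies kit £46.64: children's toys, buyer-exempt → 0% → £0.00
Extension cord £17.85: other taxable items → 6.25% → £1.12
Total tax = £1.12

£1.12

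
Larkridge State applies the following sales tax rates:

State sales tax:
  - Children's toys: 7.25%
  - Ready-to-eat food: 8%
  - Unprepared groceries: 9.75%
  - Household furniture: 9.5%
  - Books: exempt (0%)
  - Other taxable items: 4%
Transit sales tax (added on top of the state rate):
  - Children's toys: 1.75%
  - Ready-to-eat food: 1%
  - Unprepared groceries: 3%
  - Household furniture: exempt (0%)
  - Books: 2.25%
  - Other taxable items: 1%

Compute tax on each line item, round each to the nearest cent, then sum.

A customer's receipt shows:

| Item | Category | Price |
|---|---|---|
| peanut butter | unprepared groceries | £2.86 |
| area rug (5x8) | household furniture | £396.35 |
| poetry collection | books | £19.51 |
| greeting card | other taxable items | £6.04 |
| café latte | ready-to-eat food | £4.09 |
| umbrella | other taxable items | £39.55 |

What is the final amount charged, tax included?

Peanut butter £2.86: unprepared groceries → 9.75% + 3% transit = 12.75% → £0.36
Area rug (5x8) £396.35: household furniture → 9.5% + 0% transit = 9.5% → £37.65
Poetry collection £19.51: books → 0% + 2.25% transit = 2.25% → £0.44
Greeting card £6.04: other taxable items → 4% + 1% transit = 5% → £0.30
Café latte £4.09: ready-to-eat food → 8% + 1% transit = 9% → £0.37
Umbrella £39.55: other taxable items → 4% + 1% transit = 5% → £1.98
Subtotal = £468.40; tax = £41.10; total due = £509.50

£509.50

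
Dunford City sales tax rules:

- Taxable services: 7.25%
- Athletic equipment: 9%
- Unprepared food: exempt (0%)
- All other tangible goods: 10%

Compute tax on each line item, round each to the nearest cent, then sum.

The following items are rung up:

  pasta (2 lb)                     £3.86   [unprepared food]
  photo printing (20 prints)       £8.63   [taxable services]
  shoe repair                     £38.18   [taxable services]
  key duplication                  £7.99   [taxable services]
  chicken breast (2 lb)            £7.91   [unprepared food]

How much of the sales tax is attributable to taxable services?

£3.98

Photo printing (20 prints) £8.63: taxable services → 7.25% → £0.63
Shoe repair £38.18: taxable services → 7.25% → £2.77
Key duplication £7.99: taxable services → 7.25% → £0.58
Tax on taxable services = £0.63 + £2.77 + £0.58 = £3.98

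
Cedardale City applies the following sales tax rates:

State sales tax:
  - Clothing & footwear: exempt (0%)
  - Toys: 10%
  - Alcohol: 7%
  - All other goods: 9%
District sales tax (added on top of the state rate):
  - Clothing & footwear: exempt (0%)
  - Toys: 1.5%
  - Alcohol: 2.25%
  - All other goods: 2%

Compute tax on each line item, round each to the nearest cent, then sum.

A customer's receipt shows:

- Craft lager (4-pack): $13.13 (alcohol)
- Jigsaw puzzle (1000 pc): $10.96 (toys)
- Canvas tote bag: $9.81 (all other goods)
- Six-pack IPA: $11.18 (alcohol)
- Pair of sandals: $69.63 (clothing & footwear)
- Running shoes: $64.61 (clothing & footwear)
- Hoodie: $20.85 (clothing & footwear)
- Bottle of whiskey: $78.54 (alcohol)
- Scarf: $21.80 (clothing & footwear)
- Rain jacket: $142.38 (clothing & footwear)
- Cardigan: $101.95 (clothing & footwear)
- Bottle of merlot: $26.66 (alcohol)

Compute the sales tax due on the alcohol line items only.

$11.97

Craft lager (4-pack) $13.13: alcohol → 7% + 2.25% district = 9.25% → $1.21
Six-pack IPA $11.18: alcohol → 7% + 2.25% district = 9.25% → $1.03
Bottle of whiskey $78.54: alcohol → 7% + 2.25% district = 9.25% → $7.26
Bottle of merlot $26.66: alcohol → 7% + 2.25% district = 9.25% → $2.47
Tax on alcohol = $1.21 + $1.03 + $7.26 + $2.47 = $11.97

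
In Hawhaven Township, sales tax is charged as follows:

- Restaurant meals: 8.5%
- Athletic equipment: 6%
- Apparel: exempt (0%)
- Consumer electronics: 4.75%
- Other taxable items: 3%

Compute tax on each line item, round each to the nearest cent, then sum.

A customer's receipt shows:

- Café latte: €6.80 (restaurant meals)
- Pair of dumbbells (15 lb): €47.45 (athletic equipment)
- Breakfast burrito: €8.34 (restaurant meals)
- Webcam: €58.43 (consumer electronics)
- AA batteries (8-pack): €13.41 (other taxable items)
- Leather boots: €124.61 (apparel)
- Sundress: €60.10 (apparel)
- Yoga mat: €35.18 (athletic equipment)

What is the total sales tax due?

Café latte €6.80: restaurant meals → 8.5% → €0.58
Pair of dumbbells (15 lb) €47.45: athletic equipment → 6% → €2.85
Breakfast burrito €8.34: restaurant meals → 8.5% → €0.71
Webcam €58.43: consumer electronics → 4.75% → €2.78
AA batteries (8-pack) €13.41: other taxable items → 3% → €0.40
Leather boots €124.61: apparel → 0% → €0.00
Sundress €60.10: apparel → 0% → €0.00
Yoga mat €35.18: athletic equipment → 6% → €2.11
Total tax = €0.58 + €2.85 + €0.71 + €2.78 + €0.40 + €2.11 = €9.43

€9.43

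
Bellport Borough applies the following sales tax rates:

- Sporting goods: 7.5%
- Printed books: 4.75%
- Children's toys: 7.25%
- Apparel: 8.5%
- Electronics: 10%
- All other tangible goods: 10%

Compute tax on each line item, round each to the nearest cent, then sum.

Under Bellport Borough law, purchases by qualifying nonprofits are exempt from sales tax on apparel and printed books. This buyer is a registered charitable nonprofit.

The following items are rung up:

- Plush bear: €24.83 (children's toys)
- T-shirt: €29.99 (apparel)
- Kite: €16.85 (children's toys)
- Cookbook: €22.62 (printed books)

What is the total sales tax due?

€3.02

Plush bear €24.83: children's toys → 7.25% → €1.80
T-shirt €29.99: apparel, buyer-exempt → 0% → €0.00
Kite €16.85: children's toys → 7.25% → €1.22
Cookbook €22.62: printed books, buyer-exempt → 0% → €0.00
Total tax = €1.80 + €1.22 = €3.02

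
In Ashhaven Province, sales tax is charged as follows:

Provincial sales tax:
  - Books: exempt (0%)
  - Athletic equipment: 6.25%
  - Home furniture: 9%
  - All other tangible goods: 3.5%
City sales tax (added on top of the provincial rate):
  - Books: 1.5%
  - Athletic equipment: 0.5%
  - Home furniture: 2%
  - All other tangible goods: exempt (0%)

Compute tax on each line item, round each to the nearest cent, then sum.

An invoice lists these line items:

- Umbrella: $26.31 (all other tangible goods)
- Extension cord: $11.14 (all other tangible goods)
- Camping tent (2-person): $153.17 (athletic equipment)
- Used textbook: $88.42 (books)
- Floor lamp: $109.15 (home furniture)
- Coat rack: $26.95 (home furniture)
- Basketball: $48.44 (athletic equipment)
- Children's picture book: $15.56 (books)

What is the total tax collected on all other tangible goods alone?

$1.31

Umbrella $26.31: all other tangible goods → 3.5% + 0% city = 3.5% → $0.92
Extension cord $11.14: all other tangible goods → 3.5% + 0% city = 3.5% → $0.39
Tax on all other tangible goods = $0.92 + $0.39 = $1.31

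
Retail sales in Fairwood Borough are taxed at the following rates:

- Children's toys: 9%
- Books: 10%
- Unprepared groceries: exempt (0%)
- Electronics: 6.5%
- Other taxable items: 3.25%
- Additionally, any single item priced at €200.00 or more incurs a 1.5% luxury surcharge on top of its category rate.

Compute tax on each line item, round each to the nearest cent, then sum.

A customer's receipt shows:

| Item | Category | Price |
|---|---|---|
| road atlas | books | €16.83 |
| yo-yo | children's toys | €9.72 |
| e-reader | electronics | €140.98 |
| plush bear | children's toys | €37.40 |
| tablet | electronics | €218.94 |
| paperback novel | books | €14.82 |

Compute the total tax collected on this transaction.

€34.08

Road atlas €16.83: books → 10% → €1.68
Yo-yo €9.72: children's toys → 9% → €0.87
E-reader €140.98: electronics → 6.5% → €9.16
Plush bear €37.40: children's toys → 9% → €3.37
Tablet €218.94: electronics → 6.5% + 1.5% surcharge = 8% → €17.52
Paperback novel €14.82: books → 10% → €1.48
Total tax = €1.68 + €0.87 + €9.16 + €3.37 + €17.52 + €1.48 = €34.08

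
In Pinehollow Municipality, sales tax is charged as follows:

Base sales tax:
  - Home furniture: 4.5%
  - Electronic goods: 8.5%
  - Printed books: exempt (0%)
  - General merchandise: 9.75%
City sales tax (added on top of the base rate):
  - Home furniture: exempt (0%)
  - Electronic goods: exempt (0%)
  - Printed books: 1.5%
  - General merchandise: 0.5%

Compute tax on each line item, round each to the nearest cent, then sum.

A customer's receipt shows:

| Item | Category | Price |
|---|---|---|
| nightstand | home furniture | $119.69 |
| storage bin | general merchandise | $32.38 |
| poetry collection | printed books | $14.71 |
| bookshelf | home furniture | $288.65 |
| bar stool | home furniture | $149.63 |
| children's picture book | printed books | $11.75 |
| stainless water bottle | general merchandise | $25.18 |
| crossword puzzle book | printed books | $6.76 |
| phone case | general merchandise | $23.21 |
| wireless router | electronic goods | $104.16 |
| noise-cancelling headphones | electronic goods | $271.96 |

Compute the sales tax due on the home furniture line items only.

$25.11

Nightstand $119.69: home furniture → 4.5% + 0% city = 4.5% → $5.39
Bookshelf $288.65: home furniture → 4.5% + 0% city = 4.5% → $12.99
Bar stool $149.63: home furniture → 4.5% + 0% city = 4.5% → $6.73
Tax on home furniture = $5.39 + $12.99 + $6.73 = $25.11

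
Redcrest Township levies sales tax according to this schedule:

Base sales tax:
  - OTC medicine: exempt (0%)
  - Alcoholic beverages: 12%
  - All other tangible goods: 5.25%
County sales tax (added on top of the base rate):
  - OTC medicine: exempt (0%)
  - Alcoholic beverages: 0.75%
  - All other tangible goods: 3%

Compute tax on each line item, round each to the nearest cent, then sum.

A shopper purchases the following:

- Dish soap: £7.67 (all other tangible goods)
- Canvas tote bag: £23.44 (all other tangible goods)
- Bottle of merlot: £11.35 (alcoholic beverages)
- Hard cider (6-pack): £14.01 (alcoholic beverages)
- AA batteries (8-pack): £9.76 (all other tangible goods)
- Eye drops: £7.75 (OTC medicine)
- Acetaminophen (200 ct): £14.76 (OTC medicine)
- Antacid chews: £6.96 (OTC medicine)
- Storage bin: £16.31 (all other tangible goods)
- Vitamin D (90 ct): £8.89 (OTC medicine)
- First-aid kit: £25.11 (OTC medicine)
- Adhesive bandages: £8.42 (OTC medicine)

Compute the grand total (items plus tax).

£162.39

Dish soap £7.67: all other tangible goods → 5.25% + 3% county = 8.25% → £0.63
Canvas tote bag £23.44: all other tangible goods → 5.25% + 3% county = 8.25% → £1.93
Bottle of merlot £11.35: alcoholic beverages → 12% + 0.75% county = 12.75% → £1.45
Hard cider (6-pack) £14.01: alcoholic beverages → 12% + 0.75% county = 12.75% → £1.79
AA batteries (8-pack) £9.76: all other tangible goods → 5.25% + 3% county = 8.25% → £0.81
Eye drops £7.75: OTC medicine → 0% + 0% county = 0% → £0.00
Acetaminophen (200 ct) £14.76: OTC medicine → 0% + 0% county = 0% → £0.00
Antacid chews £6.96: OTC medicine → 0% + 0% county = 0% → £0.00
Storage bin £16.31: all other tangible goods → 5.25% + 3% county = 8.25% → £1.35
Vitamin D (90 ct) £8.89: OTC medicine → 0% + 0% county = 0% → £0.00
First-aid kit £25.11: OTC medicine → 0% + 0% county = 0% → £0.00
Adhesive bandages £8.42: OTC medicine → 0% + 0% county = 0% → £0.00
Subtotal = £154.43; tax = £7.96; total due = £162.39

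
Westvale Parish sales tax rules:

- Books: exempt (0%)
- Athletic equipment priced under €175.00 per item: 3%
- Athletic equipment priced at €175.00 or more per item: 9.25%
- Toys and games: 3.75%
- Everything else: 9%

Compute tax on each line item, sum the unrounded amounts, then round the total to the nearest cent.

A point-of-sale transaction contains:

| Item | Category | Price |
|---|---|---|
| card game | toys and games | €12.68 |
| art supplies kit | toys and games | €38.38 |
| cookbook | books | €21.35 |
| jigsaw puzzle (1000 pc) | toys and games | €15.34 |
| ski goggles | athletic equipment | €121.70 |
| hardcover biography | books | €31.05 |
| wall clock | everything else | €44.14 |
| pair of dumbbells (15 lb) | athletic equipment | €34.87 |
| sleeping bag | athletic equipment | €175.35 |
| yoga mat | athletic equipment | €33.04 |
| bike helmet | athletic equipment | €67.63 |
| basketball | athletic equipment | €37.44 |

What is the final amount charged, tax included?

Card game €12.68: toys and games → 3.75% → €0.4755
Art supplies kit €38.38: toys and games → 3.75% → €1.43925
Cookbook €21.35: books → 0% → €0.00
Jigsaw puzzle (1000 pc) €15.34: toys and games → 3.75% → €0.57525
Ski goggles €121.70: athletic equipment, under €175.00 → 3% → €3.651
Hardcover biography €31.05: books → 0% → €0.00
Wall clock €44.14: everything else → 9% → €3.9726
Pair of dumbbells (15 lb) €34.87: athletic equipment, under €175.00 → 3% → €1.0461
Sleeping bag €175.35: athletic equipment, €175.00 or more → 9.25% → €16.219875
Yoga mat €33.04: athletic equipment, under €175.00 → 3% → €0.9912
Bike helmet €67.63: athletic equipment, under €175.00 → 3% → €2.0289
Basketball €37.44: athletic equipment, under €175.00 → 3% → €1.1232
Subtotal = €632.97; unrounded tax = €31.522875 → €31.52; total due = €664.49

€664.49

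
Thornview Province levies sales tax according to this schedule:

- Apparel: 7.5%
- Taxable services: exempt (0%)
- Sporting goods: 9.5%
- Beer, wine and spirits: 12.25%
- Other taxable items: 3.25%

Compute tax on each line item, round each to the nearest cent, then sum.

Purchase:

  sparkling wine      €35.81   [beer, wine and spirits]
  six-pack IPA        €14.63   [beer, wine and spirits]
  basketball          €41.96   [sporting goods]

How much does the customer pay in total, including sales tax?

€102.57

Sparkling wine €35.81: beer, wine and spirits → 12.25% → €4.39
Six-pack IPA €14.63: beer, wine and spirits → 12.25% → €1.79
Basketball €41.96: sporting goods → 9.5% → €3.99
Subtotal = €92.40; tax = €10.17; total due = €102.57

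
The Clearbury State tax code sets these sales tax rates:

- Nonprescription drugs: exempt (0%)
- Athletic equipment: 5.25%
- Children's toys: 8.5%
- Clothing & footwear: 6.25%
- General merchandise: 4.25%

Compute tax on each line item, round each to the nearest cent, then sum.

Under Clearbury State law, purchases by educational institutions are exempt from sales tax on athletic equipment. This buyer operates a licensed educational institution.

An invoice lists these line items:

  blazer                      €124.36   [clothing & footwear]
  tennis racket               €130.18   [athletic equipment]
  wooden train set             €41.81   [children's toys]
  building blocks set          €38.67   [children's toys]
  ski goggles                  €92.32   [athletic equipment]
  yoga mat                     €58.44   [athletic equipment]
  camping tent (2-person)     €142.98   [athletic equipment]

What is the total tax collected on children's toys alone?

Wooden train set €41.81: children's toys → 8.5% → €3.55
Building blocks set €38.67: children's toys → 8.5% → €3.29
Tax on children's toys = €3.55 + €3.29 = €6.84

€6.84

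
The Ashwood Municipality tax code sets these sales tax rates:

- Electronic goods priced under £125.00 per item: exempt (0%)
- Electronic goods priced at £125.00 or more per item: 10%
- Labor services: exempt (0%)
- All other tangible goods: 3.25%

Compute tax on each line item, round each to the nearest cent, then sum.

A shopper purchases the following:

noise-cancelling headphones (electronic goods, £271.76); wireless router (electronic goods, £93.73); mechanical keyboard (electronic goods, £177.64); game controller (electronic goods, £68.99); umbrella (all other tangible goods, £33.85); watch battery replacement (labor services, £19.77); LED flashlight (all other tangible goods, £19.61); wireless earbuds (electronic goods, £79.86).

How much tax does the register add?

Noise-cancelling headphones £271.76: electronic goods, £125.00 or more → 10% → £27.18
Wireless router £93.73: electronic goods, under £125.00 → 0% → £0.00
Mechanical keyboard £177.64: electronic goods, £125.00 or more → 10% → £17.76
Game controller £68.99: electronic goods, under £125.00 → 0% → £0.00
Umbrella £33.85: all other tangible goods → 3.25% → £1.10
Watch battery replacement £19.77: labor services → 0% → £0.00
LED flashlight £19.61: all other tangible goods → 3.25% → £0.64
Wireless earbuds £79.86: electronic goods, under £125.00 → 0% → £0.00
Total tax = £27.18 + £17.76 + £1.10 + £0.64 = £46.68

£46.68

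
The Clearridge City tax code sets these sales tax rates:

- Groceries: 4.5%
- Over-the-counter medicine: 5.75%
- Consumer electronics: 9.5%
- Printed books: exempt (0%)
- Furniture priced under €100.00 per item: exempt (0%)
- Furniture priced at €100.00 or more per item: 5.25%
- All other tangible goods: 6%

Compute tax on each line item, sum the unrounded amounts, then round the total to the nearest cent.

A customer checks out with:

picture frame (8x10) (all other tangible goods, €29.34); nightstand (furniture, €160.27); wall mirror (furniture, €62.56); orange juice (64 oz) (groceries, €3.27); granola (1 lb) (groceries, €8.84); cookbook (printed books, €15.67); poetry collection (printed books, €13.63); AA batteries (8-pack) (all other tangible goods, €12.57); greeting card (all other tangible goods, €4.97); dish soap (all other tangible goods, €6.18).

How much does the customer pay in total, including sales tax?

€329.44

Picture frame (8x10) €29.34: all other tangible goods → 6% → €1.7604
Nightstand €160.27: furniture, €100.00 or more → 5.25% → €8.414175
Wall mirror €62.56: furniture, under €100.00 → 0% → €0.00
Orange juice (64 oz) €3.27: groceries → 4.5% → €0.14715
Granola (1 lb) €8.84: groceries → 4.5% → €0.3978
Cookbook €15.67: printed books → 0% → €0.00
Poetry collection €13.63: printed books → 0% → €0.00
AA batteries (8-pack) €12.57: all other tangible goods → 6% → €0.7542
Greeting card €4.97: all other tangible goods → 6% → €0.2982
Dish soap €6.18: all other tangible goods → 6% → €0.3708
Subtotal = €317.30; unrounded tax = €12.142725 → €12.14; total due = €329.44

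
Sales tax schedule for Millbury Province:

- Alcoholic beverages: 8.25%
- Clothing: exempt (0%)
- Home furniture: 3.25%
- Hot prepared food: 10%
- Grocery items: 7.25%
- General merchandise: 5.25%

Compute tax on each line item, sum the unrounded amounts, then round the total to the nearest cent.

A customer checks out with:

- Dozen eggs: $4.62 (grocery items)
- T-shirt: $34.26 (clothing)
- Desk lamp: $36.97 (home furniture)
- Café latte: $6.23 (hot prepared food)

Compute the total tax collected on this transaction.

Dozen eggs $4.62: grocery items → 7.25% → $0.33495
T-shirt $34.26: clothing → 0% → $0.00
Desk lamp $36.97: home furniture → 3.25% → $1.201525
Café latte $6.23: hot prepared food → 10% → $0.623
Unrounded tax sum = $2.159475 → $2.16

$2.16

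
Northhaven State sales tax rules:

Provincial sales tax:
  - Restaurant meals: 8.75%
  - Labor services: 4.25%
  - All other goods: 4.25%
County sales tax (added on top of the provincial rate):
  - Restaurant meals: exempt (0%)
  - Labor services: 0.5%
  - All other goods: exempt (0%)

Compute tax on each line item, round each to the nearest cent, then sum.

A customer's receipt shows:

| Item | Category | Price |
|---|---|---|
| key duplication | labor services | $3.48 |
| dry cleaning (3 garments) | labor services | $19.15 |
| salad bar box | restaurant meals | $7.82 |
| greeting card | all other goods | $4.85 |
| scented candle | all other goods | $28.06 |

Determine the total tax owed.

$3.16

Key duplication $3.48: labor services → 4.25% + 0.5% county = 4.75% → $0.17
Dry cleaning (3 garments) $19.15: labor services → 4.25% + 0.5% county = 4.75% → $0.91
Salad bar box $7.82: restaurant meals → 8.75% + 0% county = 8.75% → $0.68
Greeting card $4.85: all other goods → 4.25% + 0% county = 4.25% → $0.21
Scented candle $28.06: all other goods → 4.25% + 0% county = 4.25% → $1.19
Total tax = $0.17 + $0.91 + $0.68 + $0.21 + $1.19 = $3.16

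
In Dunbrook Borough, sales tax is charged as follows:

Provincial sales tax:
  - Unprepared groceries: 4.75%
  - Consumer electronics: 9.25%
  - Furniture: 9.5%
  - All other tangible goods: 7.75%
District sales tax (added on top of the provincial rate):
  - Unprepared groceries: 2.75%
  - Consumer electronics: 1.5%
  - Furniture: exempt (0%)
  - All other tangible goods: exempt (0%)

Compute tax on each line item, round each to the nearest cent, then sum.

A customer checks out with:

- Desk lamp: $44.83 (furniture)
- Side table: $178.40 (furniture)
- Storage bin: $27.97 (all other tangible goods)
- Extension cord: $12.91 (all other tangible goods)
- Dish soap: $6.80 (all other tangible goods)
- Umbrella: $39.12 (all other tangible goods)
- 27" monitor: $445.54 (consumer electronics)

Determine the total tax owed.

$75.84

Desk lamp $44.83: furniture → 9.5% + 0% district = 9.5% → $4.26
Side table $178.40: furniture → 9.5% + 0% district = 9.5% → $16.95
Storage bin $27.97: all other tangible goods → 7.75% + 0% district = 7.75% → $2.17
Extension cord $12.91: all other tangible goods → 7.75% + 0% district = 7.75% → $1.00
Dish soap $6.80: all other tangible goods → 7.75% + 0% district = 7.75% → $0.53
Umbrella $39.12: all other tangible goods → 7.75% + 0% district = 7.75% → $3.03
27" monitor $445.54: consumer electronics → 9.25% + 1.5% district = 10.75% → $47.90
Total tax = $4.26 + $16.95 + $2.17 + $1.00 + $0.53 + $3.03 + $47.90 = $75.84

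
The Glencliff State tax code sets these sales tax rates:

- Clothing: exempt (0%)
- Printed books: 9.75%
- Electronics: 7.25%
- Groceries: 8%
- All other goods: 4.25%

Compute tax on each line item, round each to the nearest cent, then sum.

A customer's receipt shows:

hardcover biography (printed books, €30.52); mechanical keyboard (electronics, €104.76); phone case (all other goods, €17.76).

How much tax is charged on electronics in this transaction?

€7.60

Mechanical keyboard €104.76: electronics → 7.25% → €7.60
Tax on electronics = €7.60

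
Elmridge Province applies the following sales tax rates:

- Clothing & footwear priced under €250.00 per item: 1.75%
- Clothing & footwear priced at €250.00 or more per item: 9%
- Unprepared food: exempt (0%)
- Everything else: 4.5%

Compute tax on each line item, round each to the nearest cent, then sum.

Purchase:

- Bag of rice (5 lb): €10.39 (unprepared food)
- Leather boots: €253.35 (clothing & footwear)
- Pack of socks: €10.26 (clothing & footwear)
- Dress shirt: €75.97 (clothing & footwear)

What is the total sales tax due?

Bag of rice (5 lb) €10.39: unprepared food → 0% → €0.00
Leather boots €253.35: clothing & footwear, €250.00 or more → 9% → €22.80
Pack of socks €10.26: clothing & footwear, under €250.00 → 1.75% → €0.18
Dress shirt €75.97: clothing & footwear, under €250.00 → 1.75% → €1.33
Total tax = €22.80 + €0.18 + €1.33 = €24.31

€24.31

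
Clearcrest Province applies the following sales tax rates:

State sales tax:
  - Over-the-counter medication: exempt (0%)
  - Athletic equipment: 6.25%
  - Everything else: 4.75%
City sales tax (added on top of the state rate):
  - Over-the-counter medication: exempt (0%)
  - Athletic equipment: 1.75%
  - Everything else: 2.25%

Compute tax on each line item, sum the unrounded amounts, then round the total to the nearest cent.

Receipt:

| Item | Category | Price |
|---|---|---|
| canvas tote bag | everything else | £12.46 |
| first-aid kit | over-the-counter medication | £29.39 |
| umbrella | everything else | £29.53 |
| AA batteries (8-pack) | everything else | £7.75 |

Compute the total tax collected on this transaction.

Canvas tote bag £12.46: everything else → 4.75% + 2.25% city = 7% → £0.8722
First-aid kit £29.39: over-the-counter medication → 0% + 0% city = 0% → £0.00
Umbrella £29.53: everything else → 4.75% + 2.25% city = 7% → £2.0671
AA batteries (8-pack) £7.75: everything else → 4.75% + 2.25% city = 7% → £0.5425
Unrounded tax sum = £3.4818 → £3.48

£3.48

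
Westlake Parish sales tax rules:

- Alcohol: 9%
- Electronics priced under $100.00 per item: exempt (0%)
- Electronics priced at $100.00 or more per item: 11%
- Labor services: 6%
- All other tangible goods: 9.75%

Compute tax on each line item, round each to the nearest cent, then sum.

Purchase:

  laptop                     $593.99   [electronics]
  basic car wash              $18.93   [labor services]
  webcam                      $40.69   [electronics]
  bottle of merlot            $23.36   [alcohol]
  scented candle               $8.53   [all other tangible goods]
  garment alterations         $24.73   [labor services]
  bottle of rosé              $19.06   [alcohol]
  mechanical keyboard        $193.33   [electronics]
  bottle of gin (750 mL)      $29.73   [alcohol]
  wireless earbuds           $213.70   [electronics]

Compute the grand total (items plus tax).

Laptop $593.99: electronics, $100.00 or more → 11% → $65.34
Basic car wash $18.93: labor services → 6% → $1.14
Webcam $40.69: electronics, under $100.00 → 0% → $0.00
Bottle of merlot $23.36: alcohol → 9% → $2.10
Scented candle $8.53: all other tangible goods → 9.75% → $0.83
Garment alterations $24.73: labor services → 6% → $1.48
Bottle of rosé $19.06: alcohol → 9% → $1.72
Mechanical keyboard $193.33: electronics, $100.00 or more → 11% → $21.27
Bottle of gin (750 mL) $29.73: alcohol → 9% → $2.68
Wireless earbuds $213.70: electronics, $100.00 or more → 11% → $23.51
Subtotal = $1166.05; tax = $120.07; total due = $1286.12

$1286.12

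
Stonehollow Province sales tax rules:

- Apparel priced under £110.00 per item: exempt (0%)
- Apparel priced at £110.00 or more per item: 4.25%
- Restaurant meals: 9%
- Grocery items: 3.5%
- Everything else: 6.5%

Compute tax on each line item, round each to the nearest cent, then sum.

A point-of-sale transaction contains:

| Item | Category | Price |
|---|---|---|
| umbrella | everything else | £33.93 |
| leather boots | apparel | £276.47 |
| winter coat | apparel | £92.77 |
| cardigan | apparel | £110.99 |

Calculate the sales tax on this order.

£18.68

Umbrella £33.93: everything else → 6.5% → £2.21
Leather boots £276.47: apparel, £110.00 or more → 4.25% → £11.75
Winter coat £92.77: apparel, under £110.00 → 0% → £0.00
Cardigan £110.99: apparel, £110.00 or more → 4.25% → £4.72
Total tax = £2.21 + £11.75 + £4.72 = £18.68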